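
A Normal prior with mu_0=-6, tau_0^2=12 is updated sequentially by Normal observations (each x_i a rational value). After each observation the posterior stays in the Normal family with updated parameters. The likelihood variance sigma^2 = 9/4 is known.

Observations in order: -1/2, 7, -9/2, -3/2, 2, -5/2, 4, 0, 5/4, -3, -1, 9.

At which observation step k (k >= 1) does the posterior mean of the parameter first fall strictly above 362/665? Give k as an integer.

obs 1: x=-1/2 → posterior Normal(-26/19, 36/19)
obs 2: x=7 → posterior Normal(86/35, 36/35)
obs 3: x=-9/2 → posterior Normal(14/51, 12/17)
obs 4: x=-3/2 → posterior Normal(-10/67, 36/67)
obs 5: x=2 → posterior Normal(22/83, 36/83)
obs 6: x=-5/2 → posterior Normal(-2/11, 4/11)
obs 7: x=4 → posterior Normal(2/5, 36/115)
obs 8: x=0 → posterior Normal(46/131, 36/131)
obs 9: x=5/4 → posterior Normal(22/49, 12/49)
obs 10: x=-3 → posterior Normal(18/163, 36/163)
obs 11: x=-1 → posterior Normal(2/179, 36/179)
obs 12: x=9 → posterior Normal(146/195, 12/65)

k = 2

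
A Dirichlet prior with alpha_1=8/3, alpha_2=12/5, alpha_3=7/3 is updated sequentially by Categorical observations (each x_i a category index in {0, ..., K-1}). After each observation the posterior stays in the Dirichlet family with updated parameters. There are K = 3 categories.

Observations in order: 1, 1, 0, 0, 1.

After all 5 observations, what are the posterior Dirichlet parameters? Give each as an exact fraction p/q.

alpha_1=14/3, alpha_2=27/5, alpha_3=7/3

obs 1: x=1 → posterior Dirichlet(8/3, 17/5, 7/3)
obs 2: x=1 → posterior Dirichlet(8/3, 22/5, 7/3)
obs 3: x=0 → posterior Dirichlet(11/3, 22/5, 7/3)
obs 4: x=0 → posterior Dirichlet(14/3, 22/5, 7/3)
obs 5: x=1 → posterior Dirichlet(14/3, 27/5, 7/3)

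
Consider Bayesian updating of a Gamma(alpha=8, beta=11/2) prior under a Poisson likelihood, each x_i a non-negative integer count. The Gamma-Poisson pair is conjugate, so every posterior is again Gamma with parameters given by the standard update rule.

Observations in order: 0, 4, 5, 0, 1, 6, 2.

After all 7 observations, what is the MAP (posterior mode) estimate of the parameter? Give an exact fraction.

obs 1: x=0 → posterior Gamma(8, 13/2)
obs 2: x=4 → posterior Gamma(12, 15/2)
obs 3: x=5 → posterior Gamma(17, 17/2)
obs 4: x=0 → posterior Gamma(17, 19/2)
obs 5: x=1 → posterior Gamma(18, 21/2)
obs 6: x=6 → posterior Gamma(24, 23/2)
obs 7: x=2 → posterior Gamma(26, 25/2)

2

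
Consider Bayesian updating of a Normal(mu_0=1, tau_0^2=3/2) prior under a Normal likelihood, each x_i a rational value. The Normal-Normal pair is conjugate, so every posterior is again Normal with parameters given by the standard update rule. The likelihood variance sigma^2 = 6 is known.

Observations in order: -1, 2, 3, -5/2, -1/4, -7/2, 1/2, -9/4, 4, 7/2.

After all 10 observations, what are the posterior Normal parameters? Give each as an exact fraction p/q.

obs 1: x=-1 → posterior Normal(3/5, 6/5)
obs 2: x=2 → posterior Normal(5/6, 1)
obs 3: x=3 → posterior Normal(8/7, 6/7)
obs 4: x=-5/2 → posterior Normal(11/16, 3/4)
obs 5: x=-1/4 → posterior Normal(7/12, 2/3)
obs 6: x=-7/2 → posterior Normal(7/40, 3/5)
obs 7: x=1/2 → posterior Normal(9/44, 6/11)
obs 8: x=-9/4 → posterior Normal(0, 1/2)
obs 9: x=4 → posterior Normal(4/13, 6/13)
obs 10: x=7/2 → posterior Normal(15/28, 3/7)

mu_0=15/28, tau_0^2=3/7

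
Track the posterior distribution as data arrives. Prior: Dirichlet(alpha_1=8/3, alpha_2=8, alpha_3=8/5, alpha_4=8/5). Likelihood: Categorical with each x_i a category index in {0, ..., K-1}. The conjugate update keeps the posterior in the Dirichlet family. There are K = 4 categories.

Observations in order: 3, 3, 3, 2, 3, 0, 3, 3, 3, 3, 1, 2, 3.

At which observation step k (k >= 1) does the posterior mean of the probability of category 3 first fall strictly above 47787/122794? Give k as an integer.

obs 1: x=3 → posterior Dirichlet(8/3, 8, 8/5, 13/5)
obs 2: x=3 → posterior Dirichlet(8/3, 8, 8/5, 18/5)
obs 3: x=3 → posterior Dirichlet(8/3, 8, 8/5, 23/5)
obs 4: x=2 → posterior Dirichlet(8/3, 8, 13/5, 23/5)
obs 5: x=3 → posterior Dirichlet(8/3, 8, 13/5, 28/5)
obs 6: x=0 → posterior Dirichlet(11/3, 8, 13/5, 28/5)
obs 7: x=3 → posterior Dirichlet(11/3, 8, 13/5, 33/5)
obs 8: x=3 → posterior Dirichlet(11/3, 8, 13/5, 38/5)
obs 9: x=3 → posterior Dirichlet(11/3, 8, 13/5, 43/5)
obs 10: x=3 → posterior Dirichlet(11/3, 8, 13/5, 48/5)
obs 11: x=1 → posterior Dirichlet(11/3, 9, 13/5, 48/5)
obs 12: x=2 → posterior Dirichlet(11/3, 9, 18/5, 48/5)
obs 13: x=3 → posterior Dirichlet(11/3, 9, 18/5, 53/5)

k = 10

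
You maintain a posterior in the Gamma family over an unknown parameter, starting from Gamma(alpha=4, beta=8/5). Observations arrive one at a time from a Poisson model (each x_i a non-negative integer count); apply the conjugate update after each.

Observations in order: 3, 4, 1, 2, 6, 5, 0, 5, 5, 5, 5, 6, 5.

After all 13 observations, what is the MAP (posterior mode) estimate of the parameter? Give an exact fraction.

obs 1: x=3 → posterior Gamma(7, 13/5)
obs 2: x=4 → posterior Gamma(11, 18/5)
obs 3: x=1 → posterior Gamma(12, 23/5)
obs 4: x=2 → posterior Gamma(14, 28/5)
obs 5: x=6 → posterior Gamma(20, 33/5)
obs 6: x=5 → posterior Gamma(25, 38/5)
obs 7: x=0 → posterior Gamma(25, 43/5)
obs 8: x=5 → posterior Gamma(30, 48/5)
obs 9: x=5 → posterior Gamma(35, 53/5)
obs 10: x=5 → posterior Gamma(40, 58/5)
obs 11: x=5 → posterior Gamma(45, 63/5)
obs 12: x=6 → posterior Gamma(51, 68/5)
obs 13: x=5 → posterior Gamma(56, 73/5)

275/73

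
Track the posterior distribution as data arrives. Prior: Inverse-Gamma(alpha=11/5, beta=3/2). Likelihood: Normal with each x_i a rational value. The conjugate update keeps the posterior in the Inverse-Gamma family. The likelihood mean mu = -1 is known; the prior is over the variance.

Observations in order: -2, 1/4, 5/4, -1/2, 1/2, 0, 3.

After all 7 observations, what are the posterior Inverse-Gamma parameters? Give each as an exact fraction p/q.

alpha=57/10, beta=241/16

obs 1: x=-2 → posterior Inverse-Gamma(27/10, 2)
obs 2: x=1/4 → posterior Inverse-Gamma(16/5, 89/32)
obs 3: x=5/4 → posterior Inverse-Gamma(37/10, 85/16)
obs 4: x=-1/2 → posterior Inverse-Gamma(21/5, 87/16)
obs 5: x=1/2 → posterior Inverse-Gamma(47/10, 105/16)
obs 6: x=0 → posterior Inverse-Gamma(26/5, 113/16)
obs 7: x=3 → posterior Inverse-Gamma(57/10, 241/16)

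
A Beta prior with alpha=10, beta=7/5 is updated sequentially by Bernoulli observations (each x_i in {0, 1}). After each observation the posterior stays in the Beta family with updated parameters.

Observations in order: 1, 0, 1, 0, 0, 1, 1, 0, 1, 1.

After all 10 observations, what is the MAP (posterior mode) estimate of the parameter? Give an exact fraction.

75/97

obs 1: x=1 → posterior Beta(11, 7/5)
obs 2: x=0 → posterior Beta(11, 12/5)
obs 3: x=1 → posterior Beta(12, 12/5)
obs 4: x=0 → posterior Beta(12, 17/5)
obs 5: x=0 → posterior Beta(12, 22/5)
obs 6: x=1 → posterior Beta(13, 22/5)
obs 7: x=1 → posterior Beta(14, 22/5)
obs 8: x=0 → posterior Beta(14, 27/5)
obs 9: x=1 → posterior Beta(15, 27/5)
obs 10: x=1 → posterior Beta(16, 27/5)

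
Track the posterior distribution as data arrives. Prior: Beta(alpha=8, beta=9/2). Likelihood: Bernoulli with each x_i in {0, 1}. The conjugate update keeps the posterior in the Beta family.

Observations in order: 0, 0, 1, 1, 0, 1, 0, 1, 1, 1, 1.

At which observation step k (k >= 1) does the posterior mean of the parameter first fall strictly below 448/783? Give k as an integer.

k = 2

obs 1: x=0 → posterior Beta(8, 11/2)
obs 2: x=0 → posterior Beta(8, 13/2)
obs 3: x=1 → posterior Beta(9, 13/2)
obs 4: x=1 → posterior Beta(10, 13/2)
obs 5: x=0 → posterior Beta(10, 15/2)
obs 6: x=1 → posterior Beta(11, 15/2)
obs 7: x=0 → posterior Beta(11, 17/2)
obs 8: x=1 → posterior Beta(12, 17/2)
obs 9: x=1 → posterior Beta(13, 17/2)
obs 10: x=1 → posterior Beta(14, 17/2)
obs 11: x=1 → posterior Beta(15, 17/2)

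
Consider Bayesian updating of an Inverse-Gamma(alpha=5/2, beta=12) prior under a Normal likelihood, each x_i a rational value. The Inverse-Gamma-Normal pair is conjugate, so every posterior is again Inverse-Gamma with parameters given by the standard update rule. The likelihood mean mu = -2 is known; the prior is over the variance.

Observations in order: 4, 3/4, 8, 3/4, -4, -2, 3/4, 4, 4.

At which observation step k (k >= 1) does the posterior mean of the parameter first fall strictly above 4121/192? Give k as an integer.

k = 3

obs 1: x=4 → posterior Inverse-Gamma(3, 30)
obs 2: x=3/4 → posterior Inverse-Gamma(7/2, 1081/32)
obs 3: x=8 → posterior Inverse-Gamma(4, 2681/32)
obs 4: x=3/4 → posterior Inverse-Gamma(9/2, 1401/16)
obs 5: x=-4 → posterior Inverse-Gamma(5, 1433/16)
obs 6: x=-2 → posterior Inverse-Gamma(11/2, 1433/16)
obs 7: x=3/4 → posterior Inverse-Gamma(6, 2987/32)
obs 8: x=4 → posterior Inverse-Gamma(13/2, 3563/32)
obs 9: x=4 → posterior Inverse-Gamma(7, 4139/32)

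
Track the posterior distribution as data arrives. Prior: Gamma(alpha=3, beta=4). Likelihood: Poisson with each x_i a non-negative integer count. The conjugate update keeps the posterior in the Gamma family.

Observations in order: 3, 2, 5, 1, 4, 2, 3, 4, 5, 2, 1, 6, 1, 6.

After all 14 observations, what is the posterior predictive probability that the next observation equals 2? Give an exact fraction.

2106141601960499982583308328486863480203849935651541818200293376/8663234049605954426644038200675212212900743262211018069459689001

obs 1: x=3 → posterior Gamma(6, 5)
obs 2: x=2 → posterior Gamma(8, 6)
obs 3: x=5 → posterior Gamma(13, 7)
obs 4: x=1 → posterior Gamma(14, 8)
obs 5: x=4 → posterior Gamma(18, 9)
obs 6: x=2 → posterior Gamma(20, 10)
obs 7: x=3 → posterior Gamma(23, 11)
obs 8: x=4 → posterior Gamma(27, 12)
obs 9: x=5 → posterior Gamma(32, 13)
obs 10: x=2 → posterior Gamma(34, 14)
obs 11: x=1 → posterior Gamma(35, 15)
obs 12: x=6 → posterior Gamma(41, 16)
obs 13: x=1 → posterior Gamma(42, 17)
obs 14: x=6 → posterior Gamma(48, 18)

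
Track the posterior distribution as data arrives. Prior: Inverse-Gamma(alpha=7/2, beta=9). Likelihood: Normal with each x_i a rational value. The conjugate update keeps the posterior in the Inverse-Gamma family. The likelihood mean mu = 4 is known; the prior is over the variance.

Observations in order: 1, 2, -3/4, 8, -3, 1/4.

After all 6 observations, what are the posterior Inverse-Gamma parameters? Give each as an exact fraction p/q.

obs 1: x=1 → posterior Inverse-Gamma(4, 27/2)
obs 2: x=2 → posterior Inverse-Gamma(9/2, 31/2)
obs 3: x=-3/4 → posterior Inverse-Gamma(5, 857/32)
obs 4: x=8 → posterior Inverse-Gamma(11/2, 1113/32)
obs 5: x=-3 → posterior Inverse-Gamma(6, 1897/32)
obs 6: x=1/4 → posterior Inverse-Gamma(13/2, 1061/16)

alpha=13/2, beta=1061/16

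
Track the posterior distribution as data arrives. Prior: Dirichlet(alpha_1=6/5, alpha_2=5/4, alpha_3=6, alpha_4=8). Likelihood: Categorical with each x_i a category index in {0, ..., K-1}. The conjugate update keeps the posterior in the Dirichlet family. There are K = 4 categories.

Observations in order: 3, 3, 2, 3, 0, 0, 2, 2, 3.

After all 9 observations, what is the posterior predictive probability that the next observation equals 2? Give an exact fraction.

obs 1: x=3 → posterior Dirichlet(6/5, 5/4, 6, 9)
obs 2: x=3 → posterior Dirichlet(6/5, 5/4, 6, 10)
obs 3: x=2 → posterior Dirichlet(6/5, 5/4, 7, 10)
obs 4: x=3 → posterior Dirichlet(6/5, 5/4, 7, 11)
obs 5: x=0 → posterior Dirichlet(11/5, 5/4, 7, 11)
obs 6: x=0 → posterior Dirichlet(16/5, 5/4, 7, 11)
obs 7: x=2 → posterior Dirichlet(16/5, 5/4, 8, 11)
obs 8: x=2 → posterior Dirichlet(16/5, 5/4, 9, 11)
obs 9: x=3 → posterior Dirichlet(16/5, 5/4, 9, 12)

180/509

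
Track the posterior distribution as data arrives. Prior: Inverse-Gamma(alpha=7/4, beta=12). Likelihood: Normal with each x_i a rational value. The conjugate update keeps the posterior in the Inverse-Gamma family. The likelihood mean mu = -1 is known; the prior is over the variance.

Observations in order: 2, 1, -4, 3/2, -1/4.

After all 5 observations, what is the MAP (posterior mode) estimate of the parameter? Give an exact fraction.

845/168

obs 1: x=2 → posterior Inverse-Gamma(9/4, 33/2)
obs 2: x=1 → posterior Inverse-Gamma(11/4, 37/2)
obs 3: x=-4 → posterior Inverse-Gamma(13/4, 23)
obs 4: x=3/2 → posterior Inverse-Gamma(15/4, 209/8)
obs 5: x=-1/4 → posterior Inverse-Gamma(17/4, 845/32)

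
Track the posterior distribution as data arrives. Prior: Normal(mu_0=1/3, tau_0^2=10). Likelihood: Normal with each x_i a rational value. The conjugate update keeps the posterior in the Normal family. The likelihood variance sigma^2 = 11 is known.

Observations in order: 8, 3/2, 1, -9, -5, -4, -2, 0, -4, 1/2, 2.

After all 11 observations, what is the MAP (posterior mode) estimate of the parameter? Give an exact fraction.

obs 1: x=8 → posterior Normal(251/63, 110/21)
obs 2: x=3/2 → posterior Normal(296/93, 110/31)
obs 3: x=1 → posterior Normal(326/123, 110/41)
obs 4: x=-9 → posterior Normal(56/153, 110/51)
obs 5: x=-5 → posterior Normal(-94/183, 110/61)
obs 6: x=-4 → posterior Normal(-214/213, 110/71)
obs 7: x=-2 → posterior Normal(-274/243, 110/81)
obs 8: x=0 → posterior Normal(-274/273, 110/91)
obs 9: x=-4 → posterior Normal(-394/303, 110/101)
obs 10: x=1/2 → posterior Normal(-379/333, 110/111)
obs 11: x=2 → posterior Normal(-29/33, 10/11)

-29/33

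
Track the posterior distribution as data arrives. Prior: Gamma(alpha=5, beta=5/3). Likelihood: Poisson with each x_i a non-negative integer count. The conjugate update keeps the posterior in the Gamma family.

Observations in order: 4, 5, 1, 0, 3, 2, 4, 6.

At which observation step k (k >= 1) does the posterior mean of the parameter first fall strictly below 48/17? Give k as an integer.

obs 1: x=4 → posterior Gamma(9, 8/3)
obs 2: x=5 → posterior Gamma(14, 11/3)
obs 3: x=1 → posterior Gamma(15, 14/3)
obs 4: x=0 → posterior Gamma(15, 17/3)
obs 5: x=3 → posterior Gamma(18, 20/3)
obs 6: x=2 → posterior Gamma(20, 23/3)
obs 7: x=4 → posterior Gamma(24, 26/3)
obs 8: x=6 → posterior Gamma(30, 29/3)

k = 4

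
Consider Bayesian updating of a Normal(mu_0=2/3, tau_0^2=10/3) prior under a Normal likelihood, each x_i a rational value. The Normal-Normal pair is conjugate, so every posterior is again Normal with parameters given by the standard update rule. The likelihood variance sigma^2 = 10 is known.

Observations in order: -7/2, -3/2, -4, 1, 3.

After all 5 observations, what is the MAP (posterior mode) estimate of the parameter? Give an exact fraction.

obs 1: x=-7/2 → posterior Normal(-3/8, 5/2)
obs 2: x=-3/2 → posterior Normal(-3/5, 2)
obs 3: x=-4 → posterior Normal(-7/6, 5/3)
obs 4: x=1 → posterior Normal(-6/7, 10/7)
obs 5: x=3 → posterior Normal(-3/8, 5/4)

-3/8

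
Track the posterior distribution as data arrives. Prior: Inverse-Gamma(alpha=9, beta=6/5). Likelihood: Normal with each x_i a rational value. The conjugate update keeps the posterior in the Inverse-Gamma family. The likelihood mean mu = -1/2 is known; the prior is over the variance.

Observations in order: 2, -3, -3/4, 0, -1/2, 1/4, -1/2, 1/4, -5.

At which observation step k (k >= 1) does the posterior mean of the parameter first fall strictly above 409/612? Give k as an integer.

obs 1: x=2 → posterior Inverse-Gamma(19/2, 173/40)
obs 2: x=-3 → posterior Inverse-Gamma(10, 149/20)
obs 3: x=-3/4 → posterior Inverse-Gamma(21/2, 1197/160)
obs 4: x=0 → posterior Inverse-Gamma(11, 1217/160)
obs 5: x=-1/2 → posterior Inverse-Gamma(23/2, 1217/160)
obs 6: x=1/4 → posterior Inverse-Gamma(12, 631/80)
obs 7: x=-1/2 → posterior Inverse-Gamma(25/2, 631/80)
obs 8: x=1/4 → posterior Inverse-Gamma(13, 1307/160)
obs 9: x=-5 → posterior Inverse-Gamma(27/2, 2927/160)

k = 2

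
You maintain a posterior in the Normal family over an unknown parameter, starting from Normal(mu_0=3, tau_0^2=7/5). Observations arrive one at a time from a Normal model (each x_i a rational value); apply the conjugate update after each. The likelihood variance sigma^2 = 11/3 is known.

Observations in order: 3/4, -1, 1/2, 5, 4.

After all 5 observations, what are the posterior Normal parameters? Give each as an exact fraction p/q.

obs 1: x=3/4 → posterior Normal(723/304, 77/76)
obs 2: x=-1 → posterior Normal(639/388, 77/97)
obs 3: x=1/2 → posterior Normal(681/472, 77/118)
obs 4: x=5 → posterior Normal(1101/556, 77/139)
obs 5: x=4 → posterior Normal(1437/640, 77/160)

mu_0=1437/640, tau_0^2=77/160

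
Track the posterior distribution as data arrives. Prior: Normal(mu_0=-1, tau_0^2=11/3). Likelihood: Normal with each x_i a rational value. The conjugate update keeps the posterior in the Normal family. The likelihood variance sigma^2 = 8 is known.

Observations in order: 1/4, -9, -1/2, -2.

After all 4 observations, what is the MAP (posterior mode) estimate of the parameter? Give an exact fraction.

-591/272

obs 1: x=1/4 → posterior Normal(-17/28, 88/35)
obs 2: x=-9 → posterior Normal(-481/184, 44/23)
obs 3: x=-1/2 → posterior Normal(-503/228, 88/57)
obs 4: x=-2 → posterior Normal(-591/272, 22/17)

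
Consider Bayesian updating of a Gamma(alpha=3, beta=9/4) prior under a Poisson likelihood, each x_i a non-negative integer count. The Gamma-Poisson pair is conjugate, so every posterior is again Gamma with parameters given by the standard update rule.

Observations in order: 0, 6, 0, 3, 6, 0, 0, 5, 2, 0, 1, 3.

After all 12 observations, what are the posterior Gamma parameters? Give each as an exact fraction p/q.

obs 1: x=0 → posterior Gamma(3, 13/4)
obs 2: x=6 → posterior Gamma(9, 17/4)
obs 3: x=0 → posterior Gamma(9, 21/4)
obs 4: x=3 → posterior Gamma(12, 25/4)
obs 5: x=6 → posterior Gamma(18, 29/4)
obs 6: x=0 → posterior Gamma(18, 33/4)
obs 7: x=0 → posterior Gamma(18, 37/4)
obs 8: x=5 → posterior Gamma(23, 41/4)
obs 9: x=2 → posterior Gamma(25, 45/4)
obs 10: x=0 → posterior Gamma(25, 49/4)
obs 11: x=1 → posterior Gamma(26, 53/4)
obs 12: x=3 → posterior Gamma(29, 57/4)

alpha=29, beta=57/4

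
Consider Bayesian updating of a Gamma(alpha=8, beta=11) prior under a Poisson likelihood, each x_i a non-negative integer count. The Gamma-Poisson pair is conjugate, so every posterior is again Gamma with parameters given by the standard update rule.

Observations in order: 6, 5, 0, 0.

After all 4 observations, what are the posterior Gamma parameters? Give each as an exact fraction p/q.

alpha=19, beta=15

obs 1: x=6 → posterior Gamma(14, 12)
obs 2: x=5 → posterior Gamma(19, 13)
obs 3: x=0 → posterior Gamma(19, 14)
obs 4: x=0 → posterior Gamma(19, 15)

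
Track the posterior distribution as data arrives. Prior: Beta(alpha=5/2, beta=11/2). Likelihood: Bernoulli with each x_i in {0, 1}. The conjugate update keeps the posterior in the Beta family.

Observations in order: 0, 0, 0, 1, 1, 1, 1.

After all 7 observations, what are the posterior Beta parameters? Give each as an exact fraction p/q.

obs 1: x=0 → posterior Beta(5/2, 13/2)
obs 2: x=0 → posterior Beta(5/2, 15/2)
obs 3: x=0 → posterior Beta(5/2, 17/2)
obs 4: x=1 → posterior Beta(7/2, 17/2)
obs 5: x=1 → posterior Beta(9/2, 17/2)
obs 6: x=1 → posterior Beta(11/2, 17/2)
obs 7: x=1 → posterior Beta(13/2, 17/2)

alpha=13/2, beta=17/2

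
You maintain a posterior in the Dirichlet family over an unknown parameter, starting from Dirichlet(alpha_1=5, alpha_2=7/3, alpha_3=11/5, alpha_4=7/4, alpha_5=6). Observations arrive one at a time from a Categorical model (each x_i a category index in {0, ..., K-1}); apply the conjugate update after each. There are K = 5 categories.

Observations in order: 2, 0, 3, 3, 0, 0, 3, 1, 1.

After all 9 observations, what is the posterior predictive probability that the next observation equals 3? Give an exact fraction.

15/83

obs 1: x=2 → posterior Dirichlet(5, 7/3, 16/5, 7/4, 6)
obs 2: x=0 → posterior Dirichlet(6, 7/3, 16/5, 7/4, 6)
obs 3: x=3 → posterior Dirichlet(6, 7/3, 16/5, 11/4, 6)
obs 4: x=3 → posterior Dirichlet(6, 7/3, 16/5, 15/4, 6)
obs 5: x=0 → posterior Dirichlet(7, 7/3, 16/5, 15/4, 6)
obs 6: x=0 → posterior Dirichlet(8, 7/3, 16/5, 15/4, 6)
obs 7: x=3 → posterior Dirichlet(8, 7/3, 16/5, 19/4, 6)
obs 8: x=1 → posterior Dirichlet(8, 10/3, 16/5, 19/4, 6)
obs 9: x=1 → posterior Dirichlet(8, 13/3, 16/5, 19/4, 6)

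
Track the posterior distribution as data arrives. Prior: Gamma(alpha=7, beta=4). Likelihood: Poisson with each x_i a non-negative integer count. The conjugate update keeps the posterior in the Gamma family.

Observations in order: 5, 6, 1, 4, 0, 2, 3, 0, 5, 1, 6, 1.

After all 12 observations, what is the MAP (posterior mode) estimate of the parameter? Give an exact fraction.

obs 1: x=5 → posterior Gamma(12, 5)
obs 2: x=6 → posterior Gamma(18, 6)
obs 3: x=1 → posterior Gamma(19, 7)
obs 4: x=4 → posterior Gamma(23, 8)
obs 5: x=0 → posterior Gamma(23, 9)
obs 6: x=2 → posterior Gamma(25, 10)
obs 7: x=3 → posterior Gamma(28, 11)
obs 8: x=0 → posterior Gamma(28, 12)
obs 9: x=5 → posterior Gamma(33, 13)
obs 10: x=1 → posterior Gamma(34, 14)
obs 11: x=6 → posterior Gamma(40, 15)
obs 12: x=1 → posterior Gamma(41, 16)

5/2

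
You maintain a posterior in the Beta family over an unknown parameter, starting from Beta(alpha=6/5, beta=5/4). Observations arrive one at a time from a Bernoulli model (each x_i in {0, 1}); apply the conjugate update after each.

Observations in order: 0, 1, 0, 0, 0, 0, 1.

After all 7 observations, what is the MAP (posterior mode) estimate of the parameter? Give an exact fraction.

obs 1: x=0 → posterior Beta(6/5, 9/4)
obs 2: x=1 → posterior Beta(11/5, 9/4)
obs 3: x=0 → posterior Beta(11/5, 13/4)
obs 4: x=0 → posterior Beta(11/5, 17/4)
obs 5: x=0 → posterior Beta(11/5, 21/4)
obs 6: x=0 → posterior Beta(11/5, 25/4)
obs 7: x=1 → posterior Beta(16/5, 25/4)

44/149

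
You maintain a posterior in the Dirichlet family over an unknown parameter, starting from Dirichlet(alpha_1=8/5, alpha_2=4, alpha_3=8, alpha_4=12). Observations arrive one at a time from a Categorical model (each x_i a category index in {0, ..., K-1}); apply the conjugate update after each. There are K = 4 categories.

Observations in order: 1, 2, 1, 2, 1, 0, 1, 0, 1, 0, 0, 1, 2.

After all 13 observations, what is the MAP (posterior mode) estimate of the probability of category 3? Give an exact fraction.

obs 1: x=1 → posterior Dirichlet(8/5, 5, 8, 12)
obs 2: x=2 → posterior Dirichlet(8/5, 5, 9, 12)
obs 3: x=1 → posterior Dirichlet(8/5, 6, 9, 12)
obs 4: x=2 → posterior Dirichlet(8/5, 6, 10, 12)
obs 5: x=1 → posterior Dirichlet(8/5, 7, 10, 12)
obs 6: x=0 → posterior Dirichlet(13/5, 7, 10, 12)
obs 7: x=1 → posterior Dirichlet(13/5, 8, 10, 12)
obs 8: x=0 → posterior Dirichlet(18/5, 8, 10, 12)
obs 9: x=1 → posterior Dirichlet(18/5, 9, 10, 12)
obs 10: x=0 → posterior Dirichlet(23/5, 9, 10, 12)
obs 11: x=0 → posterior Dirichlet(28/5, 9, 10, 12)
obs 12: x=1 → posterior Dirichlet(28/5, 10, 10, 12)
obs 13: x=2 → posterior Dirichlet(28/5, 10, 11, 12)

55/173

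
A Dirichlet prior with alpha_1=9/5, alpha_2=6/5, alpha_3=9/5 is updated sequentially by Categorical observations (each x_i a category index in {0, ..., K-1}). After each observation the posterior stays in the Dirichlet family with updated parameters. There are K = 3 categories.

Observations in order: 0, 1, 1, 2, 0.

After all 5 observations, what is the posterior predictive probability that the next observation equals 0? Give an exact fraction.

19/49

obs 1: x=0 → posterior Dirichlet(14/5, 6/5, 9/5)
obs 2: x=1 → posterior Dirichlet(14/5, 11/5, 9/5)
obs 3: x=1 → posterior Dirichlet(14/5, 16/5, 9/5)
obs 4: x=2 → posterior Dirichlet(14/5, 16/5, 14/5)
obs 5: x=0 → posterior Dirichlet(19/5, 16/5, 14/5)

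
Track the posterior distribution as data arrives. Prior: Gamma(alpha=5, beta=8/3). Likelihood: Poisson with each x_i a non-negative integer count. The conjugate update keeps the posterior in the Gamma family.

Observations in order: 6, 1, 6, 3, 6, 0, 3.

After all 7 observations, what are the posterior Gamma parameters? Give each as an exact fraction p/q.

alpha=30, beta=29/3

obs 1: x=6 → posterior Gamma(11, 11/3)
obs 2: x=1 → posterior Gamma(12, 14/3)
obs 3: x=6 → posterior Gamma(18, 17/3)
obs 4: x=3 → posterior Gamma(21, 20/3)
obs 5: x=6 → posterior Gamma(27, 23/3)
obs 6: x=0 → posterior Gamma(27, 26/3)
obs 7: x=3 → posterior Gamma(30, 29/3)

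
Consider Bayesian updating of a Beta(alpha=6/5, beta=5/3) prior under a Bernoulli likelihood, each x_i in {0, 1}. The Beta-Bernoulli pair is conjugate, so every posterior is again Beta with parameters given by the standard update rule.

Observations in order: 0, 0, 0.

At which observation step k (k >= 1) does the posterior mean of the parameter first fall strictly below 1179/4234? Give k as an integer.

k = 2

obs 1: x=0 → posterior Beta(6/5, 8/3)
obs 2: x=0 → posterior Beta(6/5, 11/3)
obs 3: x=0 → posterior Beta(6/5, 14/3)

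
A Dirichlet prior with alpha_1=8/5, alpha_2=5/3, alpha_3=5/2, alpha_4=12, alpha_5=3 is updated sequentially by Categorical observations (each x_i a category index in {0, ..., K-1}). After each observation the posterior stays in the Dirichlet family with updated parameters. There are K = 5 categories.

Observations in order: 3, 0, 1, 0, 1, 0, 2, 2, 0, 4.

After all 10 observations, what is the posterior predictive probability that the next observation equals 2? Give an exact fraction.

135/923

obs 1: x=3 → posterior Dirichlet(8/5, 5/3, 5/2, 13, 3)
obs 2: x=0 → posterior Dirichlet(13/5, 5/3, 5/2, 13, 3)
obs 3: x=1 → posterior Dirichlet(13/5, 8/3, 5/2, 13, 3)
obs 4: x=0 → posterior Dirichlet(18/5, 8/3, 5/2, 13, 3)
obs 5: x=1 → posterior Dirichlet(18/5, 11/3, 5/2, 13, 3)
obs 6: x=0 → posterior Dirichlet(23/5, 11/3, 5/2, 13, 3)
obs 7: x=2 → posterior Dirichlet(23/5, 11/3, 7/2, 13, 3)
obs 8: x=2 → posterior Dirichlet(23/5, 11/3, 9/2, 13, 3)
obs 9: x=0 → posterior Dirichlet(28/5, 11/3, 9/2, 13, 3)
obs 10: x=4 → posterior Dirichlet(28/5, 11/3, 9/2, 13, 4)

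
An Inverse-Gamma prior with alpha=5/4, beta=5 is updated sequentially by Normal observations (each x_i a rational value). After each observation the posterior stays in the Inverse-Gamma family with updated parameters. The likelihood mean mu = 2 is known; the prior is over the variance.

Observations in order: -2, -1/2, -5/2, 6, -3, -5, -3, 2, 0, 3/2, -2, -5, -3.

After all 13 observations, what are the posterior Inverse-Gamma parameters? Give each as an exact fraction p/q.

alpha=31/4, beta=1047/8

obs 1: x=-2 → posterior Inverse-Gamma(7/4, 13)
obs 2: x=-1/2 → posterior Inverse-Gamma(9/4, 129/8)
obs 3: x=-5/2 → posterior Inverse-Gamma(11/4, 105/4)
obs 4: x=6 → posterior Inverse-Gamma(13/4, 137/4)
obs 5: x=-3 → posterior Inverse-Gamma(15/4, 187/4)
obs 6: x=-5 → posterior Inverse-Gamma(17/4, 285/4)
obs 7: x=-3 → posterior Inverse-Gamma(19/4, 335/4)
obs 8: x=2 → posterior Inverse-Gamma(21/4, 335/4)
obs 9: x=0 → posterior Inverse-Gamma(23/4, 343/4)
obs 10: x=3/2 → posterior Inverse-Gamma(25/4, 687/8)
obs 11: x=-2 → posterior Inverse-Gamma(27/4, 751/8)
obs 12: x=-5 → posterior Inverse-Gamma(29/4, 947/8)
obs 13: x=-3 → posterior Inverse-Gamma(31/4, 1047/8)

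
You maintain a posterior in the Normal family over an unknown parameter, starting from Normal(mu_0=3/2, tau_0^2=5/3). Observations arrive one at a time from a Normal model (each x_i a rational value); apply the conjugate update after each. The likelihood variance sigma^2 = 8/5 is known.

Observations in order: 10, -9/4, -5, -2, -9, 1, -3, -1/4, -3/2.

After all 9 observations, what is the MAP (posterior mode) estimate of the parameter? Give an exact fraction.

-88/83

obs 1: x=10 → posterior Normal(286/49, 40/49)
obs 2: x=-9/4 → posterior Normal(919/296, 20/37)
obs 3: x=-5 → posterior Normal(419/396, 40/99)
obs 4: x=-2 → posterior Normal(219/496, 10/31)
obs 5: x=-9 → posterior Normal(-681/596, 40/149)
obs 6: x=1 → posterior Normal(-581/696, 20/87)
obs 7: x=-3 → posterior Normal(-881/796, 40/199)
obs 8: x=-1/4 → posterior Normal(-453/448, 5/28)
obs 9: x=-3/2 → posterior Normal(-88/83, 40/249)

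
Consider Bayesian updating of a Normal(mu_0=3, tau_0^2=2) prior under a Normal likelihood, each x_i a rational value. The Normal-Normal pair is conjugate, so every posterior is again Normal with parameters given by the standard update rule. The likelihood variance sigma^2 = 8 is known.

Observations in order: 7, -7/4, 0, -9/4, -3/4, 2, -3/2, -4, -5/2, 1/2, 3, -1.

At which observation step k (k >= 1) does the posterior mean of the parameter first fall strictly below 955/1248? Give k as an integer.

obs 1: x=7 → posterior Normal(19/5, 8/5)
obs 2: x=-7/4 → posterior Normal(23/8, 4/3)
obs 3: x=0 → posterior Normal(69/28, 8/7)
obs 4: x=-9/4 → posterior Normal(15/8, 1)
obs 5: x=-3/4 → posterior Normal(19/12, 8/9)
obs 6: x=2 → posterior Normal(13/8, 4/5)
obs 7: x=-3/2 → posterior Normal(59/44, 8/11)
obs 8: x=-4 → posterior Normal(43/48, 2/3)
obs 9: x=-5/2 → posterior Normal(33/52, 8/13)
obs 10: x=1/2 → posterior Normal(5/8, 4/7)
obs 11: x=3 → posterior Normal(47/60, 8/15)
obs 12: x=-1 → posterior Normal(43/64, 1/2)

k = 9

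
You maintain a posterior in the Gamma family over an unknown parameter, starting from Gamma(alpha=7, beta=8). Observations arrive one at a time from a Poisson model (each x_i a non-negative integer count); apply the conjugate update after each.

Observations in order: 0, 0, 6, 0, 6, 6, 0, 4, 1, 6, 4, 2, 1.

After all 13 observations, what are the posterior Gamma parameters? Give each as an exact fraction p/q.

alpha=43, beta=21

obs 1: x=0 → posterior Gamma(7, 9)
obs 2: x=0 → posterior Gamma(7, 10)
obs 3: x=6 → posterior Gamma(13, 11)
obs 4: x=0 → posterior Gamma(13, 12)
obs 5: x=6 → posterior Gamma(19, 13)
obs 6: x=6 → posterior Gamma(25, 14)
obs 7: x=0 → posterior Gamma(25, 15)
obs 8: x=4 → posterior Gamma(29, 16)
obs 9: x=1 → posterior Gamma(30, 17)
obs 10: x=6 → posterior Gamma(36, 18)
obs 11: x=4 → posterior Gamma(40, 19)
obs 12: x=2 → posterior Gamma(42, 20)
obs 13: x=1 → posterior Gamma(43, 21)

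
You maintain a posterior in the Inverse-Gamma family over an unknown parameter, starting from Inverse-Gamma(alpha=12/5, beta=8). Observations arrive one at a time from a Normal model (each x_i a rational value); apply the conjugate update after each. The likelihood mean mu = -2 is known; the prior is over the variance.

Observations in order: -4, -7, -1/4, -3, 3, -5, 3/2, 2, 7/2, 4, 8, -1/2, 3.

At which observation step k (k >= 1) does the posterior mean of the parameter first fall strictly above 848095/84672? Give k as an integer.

obs 1: x=-4 → posterior Inverse-Gamma(29/10, 10)
obs 2: x=-7 → posterior Inverse-Gamma(17/5, 45/2)
obs 3: x=-1/4 → posterior Inverse-Gamma(39/10, 769/32)
obs 4: x=-3 → posterior Inverse-Gamma(22/5, 785/32)
obs 5: x=3 → posterior Inverse-Gamma(49/10, 1185/32)
obs 6: x=-5 → posterior Inverse-Gamma(27/5, 1329/32)
obs 7: x=3/2 → posterior Inverse-Gamma(59/10, 1525/32)
obs 8: x=2 → posterior Inverse-Gamma(32/5, 1781/32)
obs 9: x=7/2 → posterior Inverse-Gamma(69/10, 2265/32)
obs 10: x=4 → posterior Inverse-Gamma(37/5, 2841/32)
obs 11: x=8 → posterior Inverse-Gamma(79/10, 4441/32)
obs 12: x=-1/2 → posterior Inverse-Gamma(42/5, 4477/32)
obs 13: x=3 → posterior Inverse-Gamma(89/10, 4877/32)

k = 8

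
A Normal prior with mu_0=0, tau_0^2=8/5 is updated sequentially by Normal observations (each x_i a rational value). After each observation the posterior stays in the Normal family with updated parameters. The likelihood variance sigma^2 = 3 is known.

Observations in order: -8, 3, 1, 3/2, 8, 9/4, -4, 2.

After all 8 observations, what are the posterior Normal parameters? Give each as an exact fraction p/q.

obs 1: x=-8 → posterior Normal(-64/23, 24/23)
obs 2: x=3 → posterior Normal(-40/31, 24/31)
obs 3: x=1 → posterior Normal(-32/39, 8/13)
obs 4: x=3/2 → posterior Normal(-20/47, 24/47)
obs 5: x=8 → posterior Normal(4/5, 24/55)
obs 6: x=9/4 → posterior Normal(62/63, 8/21)
obs 7: x=-4 → posterior Normal(30/71, 24/71)
obs 8: x=2 → posterior Normal(46/79, 24/79)

mu_0=46/79, tau_0^2=24/79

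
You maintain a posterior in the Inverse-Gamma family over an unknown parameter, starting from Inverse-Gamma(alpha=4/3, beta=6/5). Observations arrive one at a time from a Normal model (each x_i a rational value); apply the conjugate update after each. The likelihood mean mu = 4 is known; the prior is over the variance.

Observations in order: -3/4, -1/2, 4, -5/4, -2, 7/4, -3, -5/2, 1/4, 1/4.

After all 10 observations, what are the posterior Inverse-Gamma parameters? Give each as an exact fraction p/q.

alpha=19/3, beta=18657/160

obs 1: x=-3/4 → posterior Inverse-Gamma(11/6, 1997/160)
obs 2: x=-1/2 → posterior Inverse-Gamma(7/3, 3617/160)
obs 3: x=4 → posterior Inverse-Gamma(17/6, 3617/160)
obs 4: x=-5/4 → posterior Inverse-Gamma(10/3, 2911/80)
obs 5: x=-2 → posterior Inverse-Gamma(23/6, 4351/80)
obs 6: x=7/4 → posterior Inverse-Gamma(13/3, 9107/160)
obs 7: x=-3 → posterior Inverse-Gamma(29/6, 13027/160)
obs 8: x=-5/2 → posterior Inverse-Gamma(16/3, 16407/160)
obs 9: x=1/4 → posterior Inverse-Gamma(35/6, 4383/40)
obs 10: x=1/4 → posterior Inverse-Gamma(19/3, 18657/160)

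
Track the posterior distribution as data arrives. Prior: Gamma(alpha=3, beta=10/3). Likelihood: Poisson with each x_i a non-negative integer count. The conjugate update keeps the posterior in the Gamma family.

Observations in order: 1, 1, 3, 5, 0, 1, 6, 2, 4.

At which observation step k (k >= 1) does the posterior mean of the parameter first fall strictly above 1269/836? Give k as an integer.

k = 4

obs 1: x=1 → posterior Gamma(4, 13/3)
obs 2: x=1 → posterior Gamma(5, 16/3)
obs 3: x=3 → posterior Gamma(8, 19/3)
obs 4: x=5 → posterior Gamma(13, 22/3)
obs 5: x=0 → posterior Gamma(13, 25/3)
obs 6: x=1 → posterior Gamma(14, 28/3)
obs 7: x=6 → posterior Gamma(20, 31/3)
obs 8: x=2 → posterior Gamma(22, 34/3)
obs 9: x=4 → posterior Gamma(26, 37/3)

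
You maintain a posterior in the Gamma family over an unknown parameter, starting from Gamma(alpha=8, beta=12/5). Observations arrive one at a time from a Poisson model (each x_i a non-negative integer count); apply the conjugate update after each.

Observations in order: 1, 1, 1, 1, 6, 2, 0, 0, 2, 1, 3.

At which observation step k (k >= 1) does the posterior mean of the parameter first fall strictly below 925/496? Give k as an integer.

k = 10

obs 1: x=1 → posterior Gamma(9, 17/5)
obs 2: x=1 → posterior Gamma(10, 22/5)
obs 3: x=1 → posterior Gamma(11, 27/5)
obs 4: x=1 → posterior Gamma(12, 32/5)
obs 5: x=6 → posterior Gamma(18, 37/5)
obs 6: x=2 → posterior Gamma(20, 42/5)
obs 7: x=0 → posterior Gamma(20, 47/5)
obs 8: x=0 → posterior Gamma(20, 52/5)
obs 9: x=2 → posterior Gamma(22, 57/5)
obs 10: x=1 → posterior Gamma(23, 62/5)
obs 11: x=3 → posterior Gamma(26, 67/5)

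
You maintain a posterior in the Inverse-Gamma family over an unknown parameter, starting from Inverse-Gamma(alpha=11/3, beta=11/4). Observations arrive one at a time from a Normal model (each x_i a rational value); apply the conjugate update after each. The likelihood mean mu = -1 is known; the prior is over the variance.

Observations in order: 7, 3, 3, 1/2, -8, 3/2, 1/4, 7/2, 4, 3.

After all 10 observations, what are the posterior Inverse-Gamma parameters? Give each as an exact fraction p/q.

alpha=26/3, beta=3549/32

obs 1: x=7 → posterior Inverse-Gamma(25/6, 139/4)
obs 2: x=3 → posterior Inverse-Gamma(14/3, 171/4)
obs 3: x=3 → posterior Inverse-Gamma(31/6, 203/4)
obs 4: x=1/2 → posterior Inverse-Gamma(17/3, 415/8)
obs 5: x=-8 → posterior Inverse-Gamma(37/6, 611/8)
obs 6: x=3/2 → posterior Inverse-Gamma(20/3, 159/2)
obs 7: x=1/4 → posterior Inverse-Gamma(43/6, 2569/32)
obs 8: x=7/2 → posterior Inverse-Gamma(23/3, 2893/32)
obs 9: x=4 → posterior Inverse-Gamma(49/6, 3293/32)
obs 10: x=3 → posterior Inverse-Gamma(26/3, 3549/32)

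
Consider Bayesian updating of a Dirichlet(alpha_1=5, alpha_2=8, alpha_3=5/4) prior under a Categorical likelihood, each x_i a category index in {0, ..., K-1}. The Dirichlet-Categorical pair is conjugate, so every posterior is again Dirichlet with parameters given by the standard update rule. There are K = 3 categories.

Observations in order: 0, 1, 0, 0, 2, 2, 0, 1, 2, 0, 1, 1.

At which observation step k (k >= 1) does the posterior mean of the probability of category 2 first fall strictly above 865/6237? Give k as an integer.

k = 6

obs 1: x=0 → posterior Dirichlet(6, 8, 5/4)
obs 2: x=1 → posterior Dirichlet(6, 9, 5/4)
obs 3: x=0 → posterior Dirichlet(7, 9, 5/4)
obs 4: x=0 → posterior Dirichlet(8, 9, 5/4)
obs 5: x=2 → posterior Dirichlet(8, 9, 9/4)
obs 6: x=2 → posterior Dirichlet(8, 9, 13/4)
obs 7: x=0 → posterior Dirichlet(9, 9, 13/4)
obs 8: x=1 → posterior Dirichlet(9, 10, 13/4)
obs 9: x=2 → posterior Dirichlet(9, 10, 17/4)
obs 10: x=0 → posterior Dirichlet(10, 10, 17/4)
obs 11: x=1 → posterior Dirichlet(10, 11, 17/4)
obs 12: x=1 → posterior Dirichlet(10, 12, 17/4)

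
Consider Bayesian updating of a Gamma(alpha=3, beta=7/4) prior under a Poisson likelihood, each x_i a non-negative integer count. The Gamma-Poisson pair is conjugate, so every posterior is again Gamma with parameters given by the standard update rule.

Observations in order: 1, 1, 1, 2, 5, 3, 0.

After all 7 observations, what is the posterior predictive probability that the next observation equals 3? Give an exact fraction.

88274971825502656250000000000/566377873776277325791631461053

obs 1: x=1 → posterior Gamma(4, 11/4)
obs 2: x=1 → posterior Gamma(5, 15/4)
obs 3: x=1 → posterior Gamma(6, 19/4)
obs 4: x=2 → posterior Gamma(8, 23/4)
obs 5: x=5 → posterior Gamma(13, 27/4)
obs 6: x=3 → posterior Gamma(16, 31/4)
obs 7: x=0 → posterior Gamma(16, 35/4)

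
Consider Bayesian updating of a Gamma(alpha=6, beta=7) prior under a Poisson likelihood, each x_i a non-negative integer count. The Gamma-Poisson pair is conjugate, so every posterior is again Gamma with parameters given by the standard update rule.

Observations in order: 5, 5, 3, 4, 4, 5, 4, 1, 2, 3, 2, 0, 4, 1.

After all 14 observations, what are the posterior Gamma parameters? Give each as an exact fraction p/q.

obs 1: x=5 → posterior Gamma(11, 8)
obs 2: x=5 → posterior Gamma(16, 9)
obs 3: x=3 → posterior Gamma(19, 10)
obs 4: x=4 → posterior Gamma(23, 11)
obs 5: x=4 → posterior Gamma(27, 12)
obs 6: x=5 → posterior Gamma(32, 13)
obs 7: x=4 → posterior Gamma(36, 14)
obs 8: x=1 → posterior Gamma(37, 15)
obs 9: x=2 → posterior Gamma(39, 16)
obs 10: x=3 → posterior Gamma(42, 17)
obs 11: x=2 → posterior Gamma(44, 18)
obs 12: x=0 → posterior Gamma(44, 19)
obs 13: x=4 → posterior Gamma(48, 20)
obs 14: x=1 → posterior Gamma(49, 21)

alpha=49, beta=21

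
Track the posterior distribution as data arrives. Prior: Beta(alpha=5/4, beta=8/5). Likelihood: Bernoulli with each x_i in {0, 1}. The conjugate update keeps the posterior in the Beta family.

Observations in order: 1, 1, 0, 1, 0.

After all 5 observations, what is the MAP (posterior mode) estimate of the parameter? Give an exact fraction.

obs 1: x=1 → posterior Beta(9/4, 8/5)
obs 2: x=1 → posterior Beta(13/4, 8/5)
obs 3: x=0 → posterior Beta(13/4, 13/5)
obs 4: x=1 → posterior Beta(17/4, 13/5)
obs 5: x=0 → posterior Beta(17/4, 18/5)

5/9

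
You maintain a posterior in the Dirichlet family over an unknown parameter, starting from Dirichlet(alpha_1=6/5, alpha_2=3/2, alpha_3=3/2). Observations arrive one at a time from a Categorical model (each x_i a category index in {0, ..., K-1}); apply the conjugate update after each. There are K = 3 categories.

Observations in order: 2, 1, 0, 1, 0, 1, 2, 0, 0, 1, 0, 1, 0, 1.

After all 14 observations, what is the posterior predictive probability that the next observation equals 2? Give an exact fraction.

obs 1: x=2 → posterior Dirichlet(6/5, 3/2, 5/2)
obs 2: x=1 → posterior Dirichlet(6/5, 5/2, 5/2)
obs 3: x=0 → posterior Dirichlet(11/5, 5/2, 5/2)
obs 4: x=1 → posterior Dirichlet(11/5, 7/2, 5/2)
obs 5: x=0 → posterior Dirichlet(16/5, 7/2, 5/2)
obs 6: x=1 → posterior Dirichlet(16/5, 9/2, 5/2)
obs 7: x=2 → posterior Dirichlet(16/5, 9/2, 7/2)
obs 8: x=0 → posterior Dirichlet(21/5, 9/2, 7/2)
obs 9: x=0 → posterior Dirichlet(26/5, 9/2, 7/2)
obs 10: x=1 → posterior Dirichlet(26/5, 11/2, 7/2)
obs 11: x=0 → posterior Dirichlet(31/5, 11/2, 7/2)
obs 12: x=1 → posterior Dirichlet(31/5, 13/2, 7/2)
obs 13: x=0 → posterior Dirichlet(36/5, 13/2, 7/2)
obs 14: x=1 → posterior Dirichlet(36/5, 15/2, 7/2)

5/26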